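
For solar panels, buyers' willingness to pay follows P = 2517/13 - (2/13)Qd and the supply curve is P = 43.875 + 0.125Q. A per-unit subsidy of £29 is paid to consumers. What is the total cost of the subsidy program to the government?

Government cost = £18589

Pre-subsidy: 2517/13 - (2/13)Q = 43.875 + 0.125Q gives Q* = 537 and P* = 111.
With the rebate, buyers effectively pay Pb = Ps − 29, where Ps is the price sellers receive.
On the curves, Pb = 2517/13 - (2/13)Q and Ps = 43.875 + 0.125Q; the wedge Ps − Pb = 29 gives 43.875 + 0.125Q − (2517/13 - (2/13)Q) = 29, so Q' = 641.
Then Pb = 2517/13 − (2/13)·641 = 95 and Ps = 43.875 + 0.125·641 = 124.
Government outlay = subsidy × quantity = 29 × 641 = 18589.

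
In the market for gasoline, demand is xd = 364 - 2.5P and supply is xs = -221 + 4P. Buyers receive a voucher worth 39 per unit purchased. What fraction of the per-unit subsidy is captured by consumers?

Consumer share = 8/13

Pre-subsidy: 364 - 2.5P = -221 + 4P gives P* = 90, x* = 139.
With the rebate, buyers effectively pay Pb = Ps − 39, where Ps is the price sellers receive.
Demand in terms of Ps becomes xd = 364 − 2.5(Ps − 39) = 461.5 - 2.5Ps. Setting this equal to supply: 461.5 - 2.5Ps = -221 + 4Ps, so Ps = 105.
Buyers pay Pb = 105 − 39 = 66; x' = -221 + 4·105 = 199.
Buyers' price falls by P* − Pb = 90 − 66 = 24; sellers' price rises by Ps − P* = 105 − 90 = 15.
So consumers capture 24/39 = 8/13 of each unit of subsidy.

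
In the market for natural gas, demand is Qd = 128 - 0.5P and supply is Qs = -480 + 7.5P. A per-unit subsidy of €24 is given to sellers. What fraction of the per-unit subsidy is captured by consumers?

Consumer share = 0.9375

Pre-subsidy: 128 - 0.5P = -480 + 7.5P gives P* = 76, Q* = 90.
With the subsidy, sellers receive Ps = Pb + 24 for each unit, where Pb is the price buyers pay.
Supply in terms of Pb becomes Qs = -480 + 7.5(Pb + 24) = -300 + 7.5Pb. Setting this equal to demand: 128 - 0.5Pb = -300 + 7.5Pb, so Pb = 53.5.
Sellers receive Ps = 53.5 + 24 = 77.5; Q' = 128 − 0.5·53.5 = 101.25.
Buyers' price falls by P* − Pb = 76 − 53.5 = 22.5; sellers' price rises by Ps − P* = 77.5 − 76 = 1.5.
So consumers capture 22.5/24 = 0.9375 of each unit of subsidy.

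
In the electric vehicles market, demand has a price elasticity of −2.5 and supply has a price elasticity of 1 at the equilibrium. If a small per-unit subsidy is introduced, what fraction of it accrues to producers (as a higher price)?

For a small subsidy around the equilibrium, the benefit split depends on the relative slopes, which at a point are proportional to the elasticities.
Buyer share = εs/(εs + |εd|) = 1/(1 + 2.5) = 2/7; seller share = |εd|/(εs + |εd|) = 5/7.
So producers capture 5/7 of the subsidy.

Producer share = 5/7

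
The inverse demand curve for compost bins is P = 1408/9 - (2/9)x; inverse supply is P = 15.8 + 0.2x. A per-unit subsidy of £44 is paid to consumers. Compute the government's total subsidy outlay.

Government cost = 365596/19

Pre-subsidy: 1408/9 - (2/9)x = 15.8 + 0.2x gives x* = 6329/19 and P* = 1566/19.
With the rebate, buyers effectively pay Pb = Ps − 44, where Ps is the price sellers receive.
On the curves, Pb = 1408/9 - (2/9)x and Ps = 15.8 + 0.2x; the wedge Ps − Pb = 44 gives 15.8 + 0.2x − (1408/9 - (2/9)x) = 44, so x' = 8309/19.
Then Pb = 1408/9 − (2/9)·(8309/19) = 1126/19 and Ps = 15.8 + 0.2·(8309/19) = 1962/19.
Government outlay = subsidy × quantity = 44 × 8309/19 = 365596/19.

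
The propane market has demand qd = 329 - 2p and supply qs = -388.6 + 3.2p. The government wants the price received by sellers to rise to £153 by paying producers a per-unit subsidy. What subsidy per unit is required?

At a seller price of 153, quantity supplied is -388.6 + 3.2·153 = 101.
Buyers absorb 101 only when they pay pb with 329 − 2·pb = 101, i.e. pb = 114.
s = ps − pb = 153 − 114 = 39.

Required subsidy s = £39 per unit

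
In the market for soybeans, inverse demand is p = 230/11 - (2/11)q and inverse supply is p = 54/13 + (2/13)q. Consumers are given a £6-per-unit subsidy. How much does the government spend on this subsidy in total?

Government cost = £406.75

Pre-subsidy: 230/11 - (2/11)q = 54/13 + (2/13)q gives q* = 599/12 and p* = 71/6.
With the rebate, buyers effectively pay pb = ps − 6, where ps is the price sellers receive.
On the curves, pb = 230/11 - (2/11)q and ps = 54/13 + (2/13)q; the wedge ps − pb = 6 gives 54/13 + (2/13)q − (230/11 - (2/11)q) = 6, so q' = 1627/24.
Then pb = 230/11 − (2/11)·(1627/24) = 103/12 and ps = 54/13 + (2/13)·(1627/24) = 175/12.
Government outlay = subsidy × quantity = 6 × 1627/24 = 406.75.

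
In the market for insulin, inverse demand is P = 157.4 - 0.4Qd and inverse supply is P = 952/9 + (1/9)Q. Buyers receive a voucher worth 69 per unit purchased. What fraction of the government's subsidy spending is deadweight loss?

DWL / government spending = 135/472

Pre-subsidy: 157.4 - 0.4Q = 952/9 + (1/9)Q gives Q* = 101 and P* = 117.
With the rebate, buyers effectively pay Pb = Ps − 69, where Ps is the price sellers receive.
On the curves, Pb = 157.4 - 0.4Q and Ps = 952/9 + (1/9)Q; the wedge Ps − Pb = 69 gives 952/9 + (1/9)Q − (157.4 - 0.4Q) = 69, so Q' = 236.
Then Pb = 157.4 − 0.4·236 = 63 and Ps = 952/9 + (1/9)·236 = 132.
ΔCS = ½(101 + 236)(117 − 63) = 9099; ΔPS = ½(101 + 236)(132 − 117) = 2527.5.
Government spending = 69 × 236 = 16284.
DWL = ½ × 69 × (236 − 101) = 4657.5; fraction = 4657.5 / 16284 = 135/472.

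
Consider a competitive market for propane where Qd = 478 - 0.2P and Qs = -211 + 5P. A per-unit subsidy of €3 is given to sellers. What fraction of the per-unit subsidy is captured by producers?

Pre-subsidy: 478 - 0.2P = -211 + 5P gives P* = 132.5, Q* = 451.5.
With the subsidy, sellers receive Ps = Pb + 3 for each unit, where Pb is the price buyers pay.
Supply in terms of Pb becomes Qs = -211 + 5(Pb + 3) = -196 + 5Pb. Setting this equal to demand: 478 - 0.2Pb = -196 + 5Pb, so Pb = 1685/13.
Sellers receive Ps = 1685/13 + 3 = 1724/13; Q' = 478 − 0.2·(1685/13) = 5877/13.
Buyers' price falls by P* − Pb = 132.5 − 1685/13 = 75/26; sellers' price rises by Ps − P* = 1724/13 − 132.5 = 3/26.
So producers capture (3/26)/3 = 1/26 of each unit of subsidy.

Producer share = 1/26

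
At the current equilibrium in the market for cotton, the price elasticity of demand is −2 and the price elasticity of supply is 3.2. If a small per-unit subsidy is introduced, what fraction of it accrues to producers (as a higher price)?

Producer share = 5/13

For a small subsidy around the equilibrium, the benefit split depends on the relative slopes, which at a point are proportional to the elasticities.
Buyer share = εs/(εs + |εd|) = 3.2/(3.2 + 2) = 8/13; seller share = |εd|/(εs + |εd|) = 5/13.
So producers capture 5/13 of the subsidy.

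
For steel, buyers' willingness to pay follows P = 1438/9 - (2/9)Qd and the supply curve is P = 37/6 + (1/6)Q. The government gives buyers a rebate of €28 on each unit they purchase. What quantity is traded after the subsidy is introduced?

Pre-subsidy: 1438/9 - (2/9)Q = 37/6 + (1/6)Q gives Q* = 395 and P* = 72.
With the rebate, buyers effectively pay Pb = Ps − 28, where Ps is the price sellers receive.
On the curves, Pb = 1438/9 - (2/9)Q and Ps = 37/6 + (1/6)Q; the wedge Ps − Pb = 28 gives 37/6 + (1/6)Q − (1438/9 - (2/9)Q) = 28, so Q' = 467.
Then Pb = 1438/9 − (2/9)·467 = 56 and Ps = 37/6 + (1/6)·467 = 84.

Q' = 467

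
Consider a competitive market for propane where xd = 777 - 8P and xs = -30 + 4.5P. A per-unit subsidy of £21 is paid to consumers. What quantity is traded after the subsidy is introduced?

Pre-subsidy: 777 - 8P = -30 + 4.5P gives P* = 64.56, x* = 260.52.
With the rebate, buyers effectively pay Pb = Ps − 21, where Ps is the price sellers receive.
Demand in terms of Ps becomes xd = 777 − 8(Ps − 21) = 945 - 8Ps. Setting this equal to supply: 945 - 8Ps = -30 + 4.5Ps, so Ps = 78.
Buyers pay Pb = 78 − 21 = 57; x' = -30 + 4.5·78 = 321.

x' = 321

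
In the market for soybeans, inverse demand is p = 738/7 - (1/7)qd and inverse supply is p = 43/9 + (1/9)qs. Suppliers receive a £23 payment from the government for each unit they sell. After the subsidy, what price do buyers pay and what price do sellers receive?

Pre-subsidy: 738/7 - (1/7)q = 43/9 + (1/9)q gives q* = 396.3125 and p* = 48.8125.
With the subsidy, sellers receive ps = pb + 23 for each unit, where pb is the price buyers pay.
On the curves, pb = 738/7 - (1/7)q and ps = 43/9 + (1/9)q; the wedge ps − pb = 23 gives 43/9 + (1/9)q − (738/7 - (1/7)q) = 23, so q' = 486.875.
Then pb = 738/7 − (1/7)·486.875 = 35.875 and ps = 43/9 + (1/9)·486.875 = 58.875.

Buyers pay £35.875; sellers receive £58.875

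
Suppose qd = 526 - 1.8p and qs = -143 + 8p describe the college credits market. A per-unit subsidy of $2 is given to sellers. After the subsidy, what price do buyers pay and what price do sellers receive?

Pre-subsidy: 526 - 1.8p = -143 + 8p gives p* = 3345/49, q* = 19753/49.
With the subsidy, sellers receive ps = pb + 2 for each unit, where pb is the price buyers pay.
Supply in terms of pb becomes qs = -143 + 8(pb + 2) = -127 + 8pb. Setting this equal to demand: 526 - 1.8pb = -127 + 8pb, so pb = 3265/49.
Sellers receive ps = 3265/49 + 2 = 3363/49; q' = 526 − 1.8·(3265/49) = 19897/49.

Buyers pay 3265/49; sellers receive 3363/49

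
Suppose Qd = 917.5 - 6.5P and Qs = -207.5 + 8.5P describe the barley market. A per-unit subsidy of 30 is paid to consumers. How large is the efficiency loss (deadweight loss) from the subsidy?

Deadweight loss = 1657.5

Pre-subsidy: 917.5 - 6.5P = -207.5 + 8.5P gives P* = 75, Q* = 430.
With the rebate, buyers effectively pay Pb = Ps − 30, where Ps is the price sellers receive.
Demand in terms of Ps becomes Qd = 917.5 − 6.5(Ps − 30) = 1112.5 - 6.5Ps. Setting this equal to supply: 1112.5 - 6.5Ps = -207.5 + 8.5Ps, so Ps = 88.
Buyers pay Pb = 88 − 30 = 58; Q' = -207.5 + 8.5·88 = 540.5.
The subsidy expands output by 540.5 − 430 = 110.5 past the efficient level; on those units the gap between marginal cost and willingness to pay runs from 0 up to 30.
DWL = ½ × 30 × 110.5 = 1657.5.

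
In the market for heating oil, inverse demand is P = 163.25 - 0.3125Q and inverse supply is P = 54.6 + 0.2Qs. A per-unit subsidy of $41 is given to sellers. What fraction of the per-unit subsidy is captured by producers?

Producer share = 16/41

Pre-subsidy: 163.25 - 0.3125Q = 54.6 + 0.2Q gives Q* = 212 and P* = 97.
With the subsidy, sellers receive Ps = Pb + 41 for each unit, where Pb is the price buyers pay.
On the curves, Pb = 163.25 - 0.3125Q and Ps = 54.6 + 0.2Q; the wedge Ps − Pb = 41 gives 54.6 + 0.2Q − (163.25 - 0.3125Q) = 41, so Q' = 292.
Then Pb = 163.25 − 0.3125·292 = 72 and Ps = 54.6 + 0.2·292 = 113.
Buyers' price falls by P* − Pb = 97 − 72 = 25; sellers' price rises by Ps − P* = 113 − 97 = 16.
So producers capture 16/41 = 16/41 of each unit of subsidy.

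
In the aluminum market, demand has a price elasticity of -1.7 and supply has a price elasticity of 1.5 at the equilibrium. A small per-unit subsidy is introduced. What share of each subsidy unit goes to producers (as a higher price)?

Producer share = 0.53125

For a small subsidy around the equilibrium, the benefit split depends on the relative slopes, which at a point are proportional to the elasticities.
Buyer share = εs/(εs + |εd|) = 1.5/(1.5 + 1.7) = 0.46875; seller share = |εd|/(εs + |εd|) = 0.53125.
So producers capture 0.53125 of the subsidy.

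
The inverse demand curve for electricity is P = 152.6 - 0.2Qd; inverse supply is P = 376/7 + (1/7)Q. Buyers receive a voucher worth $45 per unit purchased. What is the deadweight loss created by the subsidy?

Pre-subsidy: 152.6 - 0.2Q = 376/7 + (1/7)Q gives Q* = 3461/12 and P* = 1139/12.
With the rebate, buyers effectively pay Pb = Ps − 45, where Ps is the price sellers receive.
On the curves, Pb = 152.6 - 0.2Q and Ps = 376/7 + (1/7)Q; the wedge Ps − Pb = 45 gives 376/7 + (1/7)Q − (152.6 - 0.2Q) = 45, so Q' = 1259/3.
Then Pb = 152.6 − 0.2·(1259/3) = 206/3 and Ps = 376/7 + (1/7)·(1259/3) = 341/3.
The subsidy expands output by 1259/3 − 3461/12 = 131.25 past the efficient level; on those units the gap between marginal cost and willingness to pay runs from 0 up to 45.
DWL = ½ × 45 × 131.25 = 2953.125.

Deadweight loss = $2953.125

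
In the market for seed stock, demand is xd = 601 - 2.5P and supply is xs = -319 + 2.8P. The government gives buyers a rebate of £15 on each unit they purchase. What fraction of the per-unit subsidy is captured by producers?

Pre-subsidy: 601 - 2.5P = -319 + 2.8P gives P* = 9200/53, x* = 8853/53.
With the rebate, buyers effectively pay Pb = Ps − 15, where Ps is the price sellers receive.
Demand in terms of Ps becomes xd = 601 − 2.5(Ps − 15) = 638.5 - 2.5Ps. Setting this equal to supply: 638.5 - 2.5Ps = -319 + 2.8Ps, so Ps = 9575/53.
Buyers pay Pb = 9575/53 − 15 = 8780/53; x' = -319 + 2.8·(9575/53) = 9903/53.
Buyers' price falls by P* − Pb = 9200/53 − 8780/53 = 420/53; sellers' price rises by Ps − P* = 9575/53 − 9200/53 = 375/53.
So producers capture (375/53)/15 = 25/53 of each unit of subsidy.

Producer share = 25/53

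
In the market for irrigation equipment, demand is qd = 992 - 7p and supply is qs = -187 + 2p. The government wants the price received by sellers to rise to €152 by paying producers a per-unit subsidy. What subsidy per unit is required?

Required subsidy s = €27 per unit

At a seller price of 152, quantity supplied is -187 + 2·152 = 117.
Buyers absorb 117 only when they pay pb with 992 − 7·pb = 117, i.e. pb = 125.
s = ps − pb = 152 − 125 = 27.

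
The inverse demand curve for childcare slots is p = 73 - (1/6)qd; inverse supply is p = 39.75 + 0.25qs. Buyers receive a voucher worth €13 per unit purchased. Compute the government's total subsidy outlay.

Government cost = €1443

Pre-subsidy: 73 - (1/6)q = 39.75 + 0.25q gives q* = 79.8 and p* = 59.7.
With the rebate, buyers effectively pay pb = ps − 13, where ps is the price sellers receive.
On the curves, pb = 73 - (1/6)q and ps = 39.75 + 0.25q; the wedge ps − pb = 13 gives 39.75 + 0.25q − (73 - (1/6)q) = 13, so q' = 111.
Then pb = 73 − (1/6)·111 = 54.5 and ps = 39.75 + 0.25·111 = 67.5.
Government outlay = subsidy × quantity = 13 × 111 = 1443.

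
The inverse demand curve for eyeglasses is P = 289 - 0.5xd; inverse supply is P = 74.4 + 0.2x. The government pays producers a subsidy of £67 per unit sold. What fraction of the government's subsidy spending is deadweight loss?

DWL / government spending = 335/2816

Pre-subsidy: 289 - 0.5x = 74.4 + 0.2x gives x* = 2146/7 and P* = 950/7.
With the subsidy, sellers receive Ps = Pb + 67 for each unit, where Pb is the price buyers pay.
On the curves, Pb = 289 - 0.5x and Ps = 74.4 + 0.2x; the wedge Ps − Pb = 67 gives 74.4 + 0.2x − (289 - 0.5x) = 67, so x' = 2816/7.
Then Pb = 289 − 0.5·(2816/7) = 615/7 and Ps = 74.4 + 0.2·(2816/7) = 1084/7.
ΔCS = ½(2146/7 + 2816/7)(950/7 − 615/7) = 831135/49; ΔPS = ½(2146/7 + 2816/7)(1084/7 − 950/7) = 332454/49.
Government spending = 67 × 2816/7 = 188672/7.
DWL = ½ × 67 × (2816/7 − 2146/7) = 22445/7; fraction = (22445/7) / (188672/7) = 335/2816.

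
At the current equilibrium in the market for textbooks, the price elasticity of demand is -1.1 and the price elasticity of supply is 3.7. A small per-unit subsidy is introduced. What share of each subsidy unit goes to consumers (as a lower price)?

For a small subsidy around the equilibrium, the benefit split depends on the relative slopes, which at a point are proportional to the elasticities.
Buyer share = εs/(εs + |εd|) = 3.7/(3.7 + 1.1) = 37/48; seller share = |εd|/(εs + |εd|) = 11/48.

Consumer share = 37/48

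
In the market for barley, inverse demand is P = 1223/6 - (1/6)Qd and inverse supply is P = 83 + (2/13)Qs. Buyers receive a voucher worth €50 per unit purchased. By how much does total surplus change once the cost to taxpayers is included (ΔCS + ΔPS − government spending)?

Net change in total surplus = -€3900

Pre-subsidy: 1223/6 - (1/6)Q = 83 + (2/13)Q gives Q* = 377 and P* = 141.
With the rebate, buyers effectively pay Pb = Ps − 50, where Ps is the price sellers receive.
On the curves, Pb = 1223/6 - (1/6)Q and Ps = 83 + (2/13)Q; the wedge Ps − Pb = 50 gives 83 + (2/13)Q − (1223/6 - (1/6)Q) = 50, so Q' = 533.
Then Pb = 1223/6 − (1/6)·533 = 115 and Ps = 83 + (2/13)·533 = 165.
ΔCS = ½(377 + 533)(141 − 115) = 11830; ΔPS = ½(377 + 533)(165 − 141) = 10920.
Government spending = 50 × 533 = 26650.
Net change = 11830 + 10920 − 26650 = -3900. The loss equals the DWL triangle ½·50·156.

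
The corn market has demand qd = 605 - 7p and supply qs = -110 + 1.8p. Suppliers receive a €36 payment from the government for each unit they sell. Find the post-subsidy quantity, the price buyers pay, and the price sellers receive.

q' = 3863/44; buyers pay 3251/44; sellers receive 4835/44

Pre-subsidy: 605 - 7p = -110 + 1.8p gives p* = 81.25, q* = 36.25.
With the subsidy, sellers receive ps = pb + 36 for each unit, where pb is the price buyers pay.
Supply in terms of pb becomes qs = -110 + 1.8(pb + 36) = -45.2 + 1.8pb. Setting this equal to demand: 605 - 7pb = -45.2 + 1.8pb, so pb = 3251/44.
Sellers receive ps = 3251/44 + 36 = 4835/44; q' = 605 − 7·(3251/44) = 3863/44.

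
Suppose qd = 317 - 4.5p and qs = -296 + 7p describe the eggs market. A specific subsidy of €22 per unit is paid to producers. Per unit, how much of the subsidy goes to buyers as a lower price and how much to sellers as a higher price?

Buyers gain 308/23 per unit; sellers gain 198/23 per unit

Pre-subsidy: 317 - 4.5p = -296 + 7p gives p* = 1226/23, q* = 1774/23.
With the subsidy, sellers receive ps = pb + 22 for each unit, where pb is the price buyers pay.
Supply in terms of pb becomes qs = -296 + 7(pb + 22) = -142 + 7pb. Setting this equal to demand: 317 - 4.5pb = -142 + 7pb, so pb = 918/23.
Sellers receive ps = 918/23 + 22 = 1424/23; q' = 317 − 4.5·(918/23) = 3160/23.
Buyers' price falls by p* − pb = 1226/23 − 918/23 = 308/23; sellers' price rises by ps − p* = 1424/23 − 1226/23 = 198/23.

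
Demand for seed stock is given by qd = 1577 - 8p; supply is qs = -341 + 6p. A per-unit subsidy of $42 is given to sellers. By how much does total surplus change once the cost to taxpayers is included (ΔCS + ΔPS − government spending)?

Pre-subsidy: 1577 - 8p = -341 + 6p gives p* = 137, q* = 481.
With the subsidy, sellers receive ps = pb + 42 for each unit, where pb is the price buyers pay.
Supply in terms of pb becomes qs = -341 + 6(pb + 42) = -89 + 6pb. Setting this equal to demand: 1577 - 8pb = -89 + 6pb, so pb = 119.
Sellers receive ps = 119 + 42 = 161; q' = 1577 − 8·119 = 625.
ΔCS = ½(481 + 625)(137 − 119) = 9954; ΔPS = ½(481 + 625)(161 − 137) = 13272.
Government spending = 42 × 625 = 26250.
Net change = 9954 + 13272 − 26250 = -3024. The loss equals the DWL triangle ½·42·144.

Net change in total surplus = -$3024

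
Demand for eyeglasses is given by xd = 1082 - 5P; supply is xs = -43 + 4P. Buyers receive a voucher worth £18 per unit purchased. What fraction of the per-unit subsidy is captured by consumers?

Consumer share = 4/9

Pre-subsidy: 1082 - 5P = -43 + 4P gives P* = 125, x* = 457.
With the rebate, buyers effectively pay Pb = Ps − 18, where Ps is the price sellers receive.
Demand in terms of Ps becomes xd = 1082 − 5(Ps − 18) = 1172 - 5Ps. Setting this equal to supply: 1172 - 5Ps = -43 + 4Ps, so Ps = 135.
Buyers pay Pb = 135 − 18 = 117; x' = -43 + 4·135 = 497.
Buyers' price falls by P* − Pb = 125 − 117 = 8; sellers' price rises by Ps − P* = 135 − 125 = 10.
So consumers capture 8/18 = 4/9 of each unit of subsidy.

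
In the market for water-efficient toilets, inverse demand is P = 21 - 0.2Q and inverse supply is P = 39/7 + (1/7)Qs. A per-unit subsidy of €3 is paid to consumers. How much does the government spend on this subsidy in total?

Pre-subsidy: 21 - 0.2Q = 39/7 + (1/7)Q gives Q* = 45 and P* = 12.
With the rebate, buyers effectively pay Pb = Ps − 3, where Ps is the price sellers receive.
On the curves, Pb = 21 - 0.2Q and Ps = 39/7 + (1/7)Q; the wedge Ps − Pb = 3 gives 39/7 + (1/7)Q − (21 - 0.2Q) = 3, so Q' = 53.75.
Then Pb = 21 − 0.2·53.75 = 10.25 and Ps = 39/7 + (1/7)·53.75 = 13.25.
Government outlay = subsidy × quantity = 3 × 53.75 = 161.25.

Government cost = €161.25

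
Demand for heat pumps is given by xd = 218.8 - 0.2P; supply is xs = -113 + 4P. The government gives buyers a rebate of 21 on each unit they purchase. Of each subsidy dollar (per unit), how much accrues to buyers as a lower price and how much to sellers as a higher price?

Pre-subsidy: 218.8 - 0.2P = -113 + 4P gives P* = 79, x* = 203.
With the rebate, buyers effectively pay Pb = Ps − 21, where Ps is the price sellers receive.
Demand in terms of Ps becomes xd = 218.8 − 0.2(Ps − 21) = 223 - 0.2Ps. Setting this equal to supply: 223 - 0.2Ps = -113 + 4Ps, so Ps = 80.
Buyers pay Pb = 80 − 21 = 59; x' = -113 + 4·80 = 207.
Buyers' price falls by P* − Pb = 79 − 59 = 20; sellers' price rises by Ps − P* = 80 − 79 = 1.

Buyers gain 20 per unit; sellers gain 1 per unit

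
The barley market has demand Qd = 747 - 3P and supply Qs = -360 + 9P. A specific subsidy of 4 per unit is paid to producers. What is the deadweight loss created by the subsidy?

Pre-subsidy: 747 - 3P = -360 + 9P gives P* = 92.25, Q* = 470.25.
With the subsidy, sellers receive Ps = Pb + 4 for each unit, where Pb is the price buyers pay.
Supply in terms of Pb becomes Qs = -360 + 9(Pb + 4) = -324 + 9Pb. Setting this equal to demand: 747 - 3Pb = -324 + 9Pb, so Pb = 89.25.
Sellers receive Ps = 89.25 + 4 = 93.25; Q' = 747 − 3·89.25 = 479.25.
The subsidy expands output by 479.25 − 470.25 = 9 past the efficient level; on those units the gap between marginal cost and willingness to pay runs from 0 up to 4.
DWL = ½ × 4 × 9 = 18.

Deadweight loss = 18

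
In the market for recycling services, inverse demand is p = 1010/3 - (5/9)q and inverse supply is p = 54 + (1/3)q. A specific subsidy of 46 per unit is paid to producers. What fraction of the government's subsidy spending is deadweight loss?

DWL / government spending = 69/986

Pre-subsidy: 1010/3 - (5/9)q = 54 + (1/3)q gives q* = 318 and p* = 160.
With the subsidy, sellers receive ps = pb + 46 for each unit, where pb is the price buyers pay.
On the curves, pb = 1010/3 - (5/9)q and ps = 54 + (1/3)q; the wedge ps − pb = 46 gives 54 + (1/3)q − (1010/3 - (5/9)q) = 46, so q' = 369.75.
Then pb = 1010/3 − (5/9)·369.75 = 131.25 and ps = 54 + (1/3)·369.75 = 177.25.
ΔCS = ½(318 + 369.75)(160 − 131.25) = 9886.40625; ΔPS = ½(318 + 369.75)(177.25 − 160) = 5931.84375.
Government spending = 46 × 369.75 = 17008.5.
DWL = ½ × 46 × (369.75 − 318) = 1190.25; fraction = 1190.25 / 17008.5 = 69/986.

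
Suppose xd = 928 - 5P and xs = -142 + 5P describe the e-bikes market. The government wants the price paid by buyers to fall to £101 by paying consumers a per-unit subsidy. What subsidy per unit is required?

At a buyer price of 101, quantity demanded is 928 − 5·101 = 423.
Sellers supply 423 only when they receive Ps with -142 + 5·Ps = 423, i.e. Ps = 113.
s = Ps − Pb = 113 − 101 = 12.

Required subsidy s = £12 per unit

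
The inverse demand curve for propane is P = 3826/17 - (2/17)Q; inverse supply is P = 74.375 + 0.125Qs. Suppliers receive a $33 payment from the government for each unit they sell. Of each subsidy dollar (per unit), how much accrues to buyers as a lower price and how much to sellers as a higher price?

Pre-subsidy: 3826/17 - (2/17)Q = 74.375 + 0.125Q gives Q* = 621 and P* = 152.
With the subsidy, sellers receive Ps = Pb + 33 for each unit, where Pb is the price buyers pay.
On the curves, Pb = 3826/17 - (2/17)Q and Ps = 74.375 + 0.125Q; the wedge Ps − Pb = 33 gives 74.375 + 0.125Q − (3826/17 - (2/17)Q) = 33, so Q' = 757.
Then Pb = 3826/17 − (2/17)·757 = 136 and Ps = 74.375 + 0.125·757 = 169.
Buyers' price falls by P* − Pb = 152 − 136 = 16; sellers' price rises by Ps − P* = 169 − 152 = 17.

Buyers gain $16 per unit; sellers gain $17 per unit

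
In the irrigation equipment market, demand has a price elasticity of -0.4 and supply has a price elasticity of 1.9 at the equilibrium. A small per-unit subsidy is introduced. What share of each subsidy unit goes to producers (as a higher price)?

Producer share = 4/23

For a small subsidy around the equilibrium, the benefit split depends on the relative slopes, which at a point are proportional to the elasticities.
Buyer share = εs/(εs + |εd|) = 1.9/(1.9 + 0.4) = 19/23; seller share = |εd|/(εs + |εd|) = 4/23.
So producers capture 4/23 of the subsidy.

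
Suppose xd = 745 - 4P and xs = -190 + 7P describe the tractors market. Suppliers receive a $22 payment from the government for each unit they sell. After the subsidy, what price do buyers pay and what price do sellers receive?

Pre-subsidy: 745 - 4P = -190 + 7P gives P* = 85, x* = 405.
With the subsidy, sellers receive Ps = Pb + 22 for each unit, where Pb is the price buyers pay.
Supply in terms of Pb becomes xs = -190 + 7(Pb + 22) = -36 + 7Pb. Setting this equal to demand: 745 - 4Pb = -36 + 7Pb, so Pb = 71.
Sellers receive Ps = 71 + 22 = 93; x' = 745 − 4·71 = 461.

Buyers pay $71; sellers receive $93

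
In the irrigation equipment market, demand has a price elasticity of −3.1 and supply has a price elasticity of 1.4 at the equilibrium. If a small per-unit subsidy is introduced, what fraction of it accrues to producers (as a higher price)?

Producer share = 31/45

For a small subsidy around the equilibrium, the benefit split depends on the relative slopes, which at a point are proportional to the elasticities.
Buyer share = εs/(εs + |εd|) = 1.4/(1.4 + 3.1) = 14/45; seller share = |εd|/(εs + |εd|) = 31/45.
So producers capture 31/45 of the subsidy.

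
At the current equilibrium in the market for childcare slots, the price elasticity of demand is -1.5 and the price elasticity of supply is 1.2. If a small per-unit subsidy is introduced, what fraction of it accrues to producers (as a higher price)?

Producer share = 5/9

For a small subsidy around the equilibrium, the benefit split depends on the relative slopes, which at a point are proportional to the elasticities.
Buyer share = εs/(εs + |εd|) = 1.2/(1.2 + 1.5) = 4/9; seller share = |εd|/(εs + |εd|) = 5/9.
So producers capture 5/9 of the subsidy.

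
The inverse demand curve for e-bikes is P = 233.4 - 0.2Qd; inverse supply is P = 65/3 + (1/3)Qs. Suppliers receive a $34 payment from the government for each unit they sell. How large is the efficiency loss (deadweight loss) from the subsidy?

Deadweight loss = $1083.75

Pre-subsidy: 233.4 - 0.2Q = 65/3 + (1/3)Q gives Q* = 397 and P* = 154.
With the subsidy, sellers receive Ps = Pb + 34 for each unit, where Pb is the price buyers pay.
On the curves, Pb = 233.4 - 0.2Q and Ps = 65/3 + (1/3)Q; the wedge Ps − Pb = 34 gives 65/3 + (1/3)Q − (233.4 - 0.2Q) = 34, so Q' = 460.75.
Then Pb = 233.4 − 0.2·460.75 = 141.25 and Ps = 65/3 + (1/3)·460.75 = 175.25.
The subsidy expands output by 460.75 − 397 = 63.75 past the efficient level; on those units the gap between marginal cost and willingness to pay runs from 0 up to 34.
DWL = ½ × 34 × 63.75 = 1083.75.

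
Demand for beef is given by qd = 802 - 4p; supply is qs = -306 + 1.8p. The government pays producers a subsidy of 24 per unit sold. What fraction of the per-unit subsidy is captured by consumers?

Pre-subsidy: 802 - 4p = -306 + 1.8p gives p* = 5540/29, q* = 1098/29.
With the subsidy, sellers receive ps = pb + 24 for each unit, where pb is the price buyers pay.
Supply in terms of pb becomes qs = -306 + 1.8(pb + 24) = -262.8 + 1.8pb. Setting this equal to demand: 802 - 4pb = -262.8 + 1.8pb, so pb = 5324/29.
Sellers receive ps = 5324/29 + 24 = 6020/29; q' = 802 − 4·(5324/29) = 1962/29.
Buyers' price falls by p* − pb = 5540/29 − 5324/29 = 216/29; sellers' price rises by ps − p* = 6020/29 − 5540/29 = 480/29.
So consumers capture (216/29)/24 = 9/29 of each unit of subsidy.

Consumer share = 9/29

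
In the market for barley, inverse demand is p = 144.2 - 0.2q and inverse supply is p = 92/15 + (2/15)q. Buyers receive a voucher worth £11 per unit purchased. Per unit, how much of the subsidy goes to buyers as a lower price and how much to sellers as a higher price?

Buyers gain £6.6 per unit; sellers gain £4.4 per unit

Pre-subsidy: 144.2 - 0.2q = 92/15 + (2/15)q gives q* = 414.2 and p* = 61.36.
With the rebate, buyers effectively pay pb = ps − 11, where ps is the price sellers receive.
On the curves, pb = 144.2 - 0.2q and ps = 92/15 + (2/15)q; the wedge ps − pb = 11 gives 92/15 + (2/15)q − (144.2 - 0.2q) = 11, so q' = 447.2.
Then pb = 144.2 − 0.2·447.2 = 54.76 and ps = 92/15 + (2/15)·447.2 = 65.76.
Buyers' price falls by p* − pb = 61.36 − 54.76 = 6.6; sellers' price rises by ps − p* = 65.76 − 61.36 = 4.4.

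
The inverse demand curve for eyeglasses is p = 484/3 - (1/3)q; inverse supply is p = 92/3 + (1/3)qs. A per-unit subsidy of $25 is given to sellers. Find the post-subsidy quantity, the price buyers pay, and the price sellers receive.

q' = 233.5; buyers pay $83.5; sellers receive $108.5

Pre-subsidy: 484/3 - (1/3)q = 92/3 + (1/3)q gives q* = 196 and p* = 96.
With the subsidy, sellers receive ps = pb + 25 for each unit, where pb is the price buyers pay.
On the curves, pb = 484/3 - (1/3)q and ps = 92/3 + (1/3)q; the wedge ps − pb = 25 gives 92/3 + (1/3)q − (484/3 - (1/3)q) = 25, so q' = 233.5.
Then pb = 484/3 − (1/3)·233.5 = 83.5 and ps = 92/3 + (1/3)·233.5 = 108.5.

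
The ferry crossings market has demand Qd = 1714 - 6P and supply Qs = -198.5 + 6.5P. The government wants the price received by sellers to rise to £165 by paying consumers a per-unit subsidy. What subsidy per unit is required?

At a seller price of 165, quantity supplied is -198.5 + 6.5·165 = 874.
Buyers absorb 874 only when they pay Pb with 1714 − 6·Pb = 874, i.e. Pb = 140.
s = Ps − Pb = 165 − 140 = 25.

Required subsidy s = £25 per unit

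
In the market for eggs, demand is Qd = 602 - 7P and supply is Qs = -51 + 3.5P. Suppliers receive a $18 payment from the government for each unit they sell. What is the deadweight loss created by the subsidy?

Deadweight loss = $378

Pre-subsidy: 602 - 7P = -51 + 3.5P gives P* = 1306/21, Q* = 500/3.
With the subsidy, sellers receive Ps = Pb + 18 for each unit, where Pb is the price buyers pay.
Supply in terms of Pb becomes Qs = -51 + 3.5(Pb + 18) = 12 + 3.5Pb. Setting this equal to demand: 602 - 7Pb = 12 + 3.5Pb, so Pb = 1180/21.
Sellers receive Ps = 1180/21 + 18 = 1558/21; Q' = 602 − 7·(1180/21) = 626/3.
The subsidy expands output by 626/3 − 500/3 = 42 past the efficient level; on those units the gap between marginal cost and willingness to pay runs from 0 up to 18.
DWL = ½ × 18 × 42 = 378.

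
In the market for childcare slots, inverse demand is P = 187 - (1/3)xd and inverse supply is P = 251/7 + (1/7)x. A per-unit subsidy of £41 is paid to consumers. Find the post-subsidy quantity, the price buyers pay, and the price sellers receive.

Pre-subsidy: 187 - (1/3)x = 251/7 + (1/7)x gives x* = 317.4 and P* = 81.2.
With the rebate, buyers effectively pay Pb = Ps − 41, where Ps is the price sellers receive.
On the curves, Pb = 187 - (1/3)x and Ps = 251/7 + (1/7)x; the wedge Ps − Pb = 41 gives 251/7 + (1/7)x − (187 - (1/3)x) = 41, so x' = 403.5.
Then Pb = 187 − (1/3)·403.5 = 52.5 and Ps = 251/7 + (1/7)·403.5 = 93.5.

x' = 403.5; buyers pay £52.5; sellers receive £93.5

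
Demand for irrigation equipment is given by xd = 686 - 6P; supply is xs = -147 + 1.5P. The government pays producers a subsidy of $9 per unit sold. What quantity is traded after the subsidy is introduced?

Pre-subsidy: 686 - 6P = -147 + 1.5P gives P* = 1666/15, x* = 19.6.
With the subsidy, sellers receive Ps = Pb + 9 for each unit, where Pb is the price buyers pay.
Supply in terms of Pb becomes xs = -147 + 1.5(Pb + 9) = -133.5 + 1.5Pb. Setting this equal to demand: 686 - 6Pb = -133.5 + 1.5Pb, so Pb = 1639/15.
Sellers receive Ps = 1639/15 + 9 = 1774/15; x' = 686 − 6·(1639/15) = 30.4.

x' = 30.4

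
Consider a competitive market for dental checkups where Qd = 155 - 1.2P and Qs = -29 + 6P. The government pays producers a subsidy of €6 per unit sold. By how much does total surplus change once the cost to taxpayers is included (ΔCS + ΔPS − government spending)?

Net change in total surplus = -€18

Pre-subsidy: 155 - 1.2P = -29 + 6P gives P* = 230/9, Q* = 373/3.
With the subsidy, sellers receive Ps = Pb + 6 for each unit, where Pb is the price buyers pay.
Supply in terms of Pb becomes Qs = -29 + 6(Pb + 6) = 7 + 6Pb. Setting this equal to demand: 155 - 1.2Pb = 7 + 6Pb, so Pb = 185/9.
Sellers receive Ps = 185/9 + 6 = 239/9; Q' = 155 − 1.2·(185/9) = 391/3.
ΔCS = ½(373/3 + 391/3)(230/9 − 185/9) = 1910/3; ΔPS = ½(373/3 + 391/3)(239/9 − 230/9) = 382/3.
Government spending = 6 × 391/3 = 782.
Net change = 1910/3 + 382/3 − 782 = -18. The loss equals the DWL triangle ½·6·6.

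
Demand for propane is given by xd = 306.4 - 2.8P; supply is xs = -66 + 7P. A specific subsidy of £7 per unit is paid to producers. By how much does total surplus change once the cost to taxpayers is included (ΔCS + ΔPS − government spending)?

Pre-subsidy: 306.4 - 2.8P = -66 + 7P gives P* = 38, x* = 200.
With the subsidy, sellers receive Ps = Pb + 7 for each unit, where Pb is the price buyers pay.
Supply in terms of Pb becomes xs = -66 + 7(Pb + 7) = -17 + 7Pb. Setting this equal to demand: 306.4 - 2.8Pb = -17 + 7Pb, so Pb = 33.
Sellers receive Ps = 33 + 7 = 40; x' = 306.4 − 2.8·33 = 214.
ΔCS = ½(200 + 214)(38 − 33) = 1035; ΔPS = ½(200 + 214)(40 − 38) = 414.
Government spending = 7 × 214 = 1498.
Net change = 1035 + 414 − 1498 = -49. The loss equals the DWL triangle ½·7·14.

Net change in total surplus = -£49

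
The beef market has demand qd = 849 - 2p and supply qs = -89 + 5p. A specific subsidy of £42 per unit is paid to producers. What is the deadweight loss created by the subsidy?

Deadweight loss = £1260

Pre-subsidy: 849 - 2p = -89 + 5p gives p* = 134, q* = 581.
With the subsidy, sellers receive ps = pb + 42 for each unit, where pb is the price buyers pay.
Supply in terms of pb becomes qs = -89 + 5(pb + 42) = 121 + 5pb. Setting this equal to demand: 849 - 2pb = 121 + 5pb, so pb = 104.
Sellers receive ps = 104 + 42 = 146; q' = 849 − 2·104 = 641.
The subsidy expands output by 641 − 581 = 60 past the efficient level; on those units the gap between marginal cost and willingness to pay runs from 0 up to 42.
DWL = ½ × 42 × 60 = 1260.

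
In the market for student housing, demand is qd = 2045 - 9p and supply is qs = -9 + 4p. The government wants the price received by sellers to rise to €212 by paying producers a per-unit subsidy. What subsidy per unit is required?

Required subsidy s = €78 per unit

At a seller price of 212, quantity supplied is -9 + 4·212 = 839.
Buyers absorb 839 only when they pay pb with 2045 − 9·pb = 839, i.e. pb = 134.
s = ps − pb = 212 − 134 = 78.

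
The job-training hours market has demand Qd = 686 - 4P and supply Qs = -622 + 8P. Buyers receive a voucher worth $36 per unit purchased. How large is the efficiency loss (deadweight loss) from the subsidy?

Deadweight loss = $1728

Pre-subsidy: 686 - 4P = -622 + 8P gives P* = 109, Q* = 250.
With the rebate, buyers effectively pay Pb = Ps − 36, where Ps is the price sellers receive.
Demand in terms of Ps becomes Qd = 686 − 4(Ps − 36) = 830 - 4Ps. Setting this equal to supply: 830 - 4Ps = -622 + 8Ps, so Ps = 121.
Buyers pay Pb = 121 − 36 = 85; Q' = -622 + 8·121 = 346.
The subsidy expands output by 346 − 250 = 96 past the efficient level; on those units the gap between marginal cost and willingness to pay runs from 0 up to 36.
DWL = ½ × 36 × 96 = 1728.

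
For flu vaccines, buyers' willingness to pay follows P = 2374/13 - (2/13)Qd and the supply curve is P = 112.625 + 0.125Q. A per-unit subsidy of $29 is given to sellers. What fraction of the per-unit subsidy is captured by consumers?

Pre-subsidy: 2374/13 - (2/13)Q = 112.625 + 0.125Q gives Q* = 251 and P* = 144.
With the subsidy, sellers receive Ps = Pb + 29 for each unit, where Pb is the price buyers pay.
On the curves, Pb = 2374/13 - (2/13)Q and Ps = 112.625 + 0.125Q; the wedge Ps − Pb = 29 gives 112.625 + 0.125Q − (2374/13 - (2/13)Q) = 29, so Q' = 355.
Then Pb = 2374/13 − (2/13)·355 = 128 and Ps = 112.625 + 0.125·355 = 157.
Buyers' price falls by P* − Pb = 144 − 128 = 16; sellers' price rises by Ps − P* = 157 − 144 = 13.
So consumers capture 16/29 = 16/29 of each unit of subsidy.

Consumer share = 16/29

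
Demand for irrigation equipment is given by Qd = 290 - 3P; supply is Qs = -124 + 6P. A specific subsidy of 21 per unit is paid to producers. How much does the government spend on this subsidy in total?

Pre-subsidy: 290 - 3P = -124 + 6P gives P* = 46, Q* = 152.
With the subsidy, sellers receive Ps = Pb + 21 for each unit, where Pb is the price buyers pay.
Supply in terms of Pb becomes Qs = -124 + 6(Pb + 21) = 2 + 6Pb. Setting this equal to demand: 290 - 3Pb = 2 + 6Pb, so Pb = 32.
Sellers receive Ps = 32 + 21 = 53; Q' = 290 − 3·32 = 194.
Government outlay = subsidy × quantity = 21 × 194 = 4074.

Government cost = 4074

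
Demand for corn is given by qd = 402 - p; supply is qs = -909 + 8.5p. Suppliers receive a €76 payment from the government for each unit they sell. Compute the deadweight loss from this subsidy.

Pre-subsidy: 402 - p = -909 + 8.5p gives p* = 138, q* = 264.
With the subsidy, sellers receive ps = pb + 76 for each unit, where pb is the price buyers pay.
Supply in terms of pb becomes qs = -909 + 8.5(pb + 76) = -263 + 8.5pb. Setting this equal to demand: 402 - pb = -263 + 8.5pb, so pb = 70.
Sellers receive ps = 70 + 76 = 146; q' = 402 − 1·70 = 332.
The subsidy expands output by 332 − 264 = 68 past the efficient level; on those units the gap between marginal cost and willingness to pay runs from 0 up to 76.
DWL = ½ × 76 × 68 = 2584.

Deadweight loss = €2584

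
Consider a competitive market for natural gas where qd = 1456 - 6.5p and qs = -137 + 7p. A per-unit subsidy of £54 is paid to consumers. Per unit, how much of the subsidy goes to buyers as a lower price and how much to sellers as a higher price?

Buyers gain £28 per unit; sellers gain £26 per unit

Pre-subsidy: 1456 - 6.5p = -137 + 7p gives p* = 118, q* = 689.
With the rebate, buyers effectively pay pb = ps − 54, where ps is the price sellers receive.
Demand in terms of ps becomes qd = 1456 − 6.5(ps − 54) = 1807 - 6.5ps. Setting this equal to supply: 1807 - 6.5ps = -137 + 7ps, so ps = 144.
Buyers pay pb = 144 − 54 = 90; q' = -137 + 7·144 = 871.
Buyers' price falls by p* − pb = 118 − 90 = 28; sellers' price rises by ps − p* = 144 − 118 = 26.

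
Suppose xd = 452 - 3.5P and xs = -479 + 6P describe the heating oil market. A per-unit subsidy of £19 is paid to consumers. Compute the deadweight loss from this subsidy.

Pre-subsidy: 452 - 3.5P = -479 + 6P gives P* = 98, x* = 109.
With the rebate, buyers effectively pay Pb = Ps − 19, where Ps is the price sellers receive.
Demand in terms of Ps becomes xd = 452 − 3.5(Ps − 19) = 518.5 - 3.5Ps. Setting this equal to supply: 518.5 - 3.5Ps = -479 + 6Ps, so Ps = 105.
Buyers pay Pb = 105 − 19 = 86; x' = -479 + 6·105 = 151.
The subsidy expands output by 151 − 109 = 42 past the efficient level; on those units the gap between marginal cost and willingness to pay runs from 0 up to 19.
DWL = ½ × 19 × 42 = 399.

Deadweight loss = £399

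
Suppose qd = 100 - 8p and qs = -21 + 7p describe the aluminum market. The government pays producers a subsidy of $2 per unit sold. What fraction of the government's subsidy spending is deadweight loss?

DWL / government spending = 2/23

Pre-subsidy: 100 - 8p = -21 + 7p gives p* = 121/15, q* = 532/15.
With the subsidy, sellers receive ps = pb + 2 for each unit, where pb is the price buyers pay.
Supply in terms of pb becomes qs = -21 + 7(pb + 2) = -7 + 7pb. Setting this equal to demand: 100 - 8pb = -7 + 7pb, so pb = 107/15.
Sellers receive ps = 107/15 + 2 = 137/15; q' = 100 − 8·(107/15) = 644/15.
ΔCS = ½(532/15 + 644/15)(121/15 − 107/15) = 2744/75; ΔPS = ½(532/15 + 644/15)(137/15 − 121/15) = 3136/75.
Government spending = 2 × 644/15 = 1288/15.
DWL = ½ × 2 × (644/15 − 532/15) = 112/15; fraction = (112/15) / (1288/15) = 2/23.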